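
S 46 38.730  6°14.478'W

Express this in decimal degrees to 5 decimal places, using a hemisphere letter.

46.64550° S, 6.24130° W

Lat: 38.73′ = 0.645500°; total 46.645500
λ: 6 + 14.478/60 = 6.241300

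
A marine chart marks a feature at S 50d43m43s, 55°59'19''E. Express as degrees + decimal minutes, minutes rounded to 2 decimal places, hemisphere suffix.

50° 43.72′ S, 55° 59.32′ E

Lat: 43 + 43/60 = 43.7167′
Lon: 59 + 19/60 = 59.3167′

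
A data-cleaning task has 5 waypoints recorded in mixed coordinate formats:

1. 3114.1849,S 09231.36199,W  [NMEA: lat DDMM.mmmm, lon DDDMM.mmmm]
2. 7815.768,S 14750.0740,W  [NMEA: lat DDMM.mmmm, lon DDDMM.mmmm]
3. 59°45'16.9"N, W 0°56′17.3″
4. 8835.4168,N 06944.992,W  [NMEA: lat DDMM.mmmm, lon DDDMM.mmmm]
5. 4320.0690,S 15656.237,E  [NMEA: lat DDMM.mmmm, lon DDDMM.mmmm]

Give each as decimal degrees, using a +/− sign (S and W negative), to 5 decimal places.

Point 1:
  Lat: degrees = first 2 digits = 31, minutes = 14.1849; 31 + 14.1849/60 = 31.236415
  S → negative
  Longitude: split at 3 digits → 092° and 31.36199′; 92 + 31.36199/60 = 92.522700
  W ⇒ negate
Point 2:
  Lat: split at 2 digits → 78° and 15.768′; 78 + 15.768/60 = 78.262800
  S → negative
  Lon: split at 3 digits → 147° and 50.074′; 147 + 50.074/60 = 147.834567
  hemisphere W, so the sign is −
Point 3:
  φ: 59 + 45/60 + 16.9/3600 = 59.754694
  N ⇒ keep positive
  Longitude: 0° + 56/60 + 17.3/3600 = 0 + 0.933333 + 0.004806 = 0.938139
  W → negative
Point 4:
  φ: split at 2 digits → 88° and 35.4168′; 88 + 35.4168/60 = 88.590280
  N → positive
  Lon: degrees = first 3 digits = 69, minutes = 44.992; 69 + 44.992/60 = 69.749867
  W → negative
Point 5:
  Lat: split at 2 digits → 43° and 20.069′; 43 + 20.069/60 = 43.334483
  S ⇒ negate
  Lon: split at 3 digits → 156° and 56.237′; 156 + 56.237/60 = 156.937283
  E → positive

1. -31.23642, -92.52270
2. -78.26280, -147.83457
3. 59.75469, -0.93814
4. 88.59028, -69.74987
5. -43.33448, 156.93728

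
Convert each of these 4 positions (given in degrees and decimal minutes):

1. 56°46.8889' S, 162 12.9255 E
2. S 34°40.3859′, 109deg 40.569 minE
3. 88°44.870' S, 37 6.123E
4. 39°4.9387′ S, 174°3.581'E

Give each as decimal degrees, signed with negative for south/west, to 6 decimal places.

Point 1:
  φ: 46.8889′ = 0.781482°; total 56.7814817
  hemisphere S, so the sign is −
  Longitude: 12.9255′ = 0.215425°; total 162.2154250
  E → positive
Point 2:
  φ: 40.3859′ = 0.673098°; total 34.6730983
  S → negative
  λ: 109 + 40.569/60 = 109.6761500
  E → positive
Point 3:
  Latitude: 44.87′ = 0.747833°; total 88.7478333
  hemisphere S, so the sign is −
  Lon: 37 + 6.123/60 = 37.1020500
  E → positive
Point 4:
  Lat: 4.9387′ = 0.082312°; total 39.0823117
  S ⇒ negate
  Longitude: 3.581′ = 0.059683°; total 174.0596833
  E → positive

1. -56.781482, 162.215425
2. -34.673098, 109.676150
3. -88.747833, 37.102050
4. -39.082312, 174.059683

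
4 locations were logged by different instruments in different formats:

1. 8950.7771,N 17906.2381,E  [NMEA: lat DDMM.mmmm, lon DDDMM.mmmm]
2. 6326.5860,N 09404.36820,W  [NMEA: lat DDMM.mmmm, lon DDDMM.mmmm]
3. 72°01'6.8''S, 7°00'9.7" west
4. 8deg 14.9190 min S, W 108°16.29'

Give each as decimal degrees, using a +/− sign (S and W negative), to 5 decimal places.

Point 1:
  φ: degrees = first 2 digits = 89, minutes = 50.7771; 89 + 50.7771/60 = 89.846285
  N → positive
  Longitude: degrees = first 3 digits = 179, minutes = 6.2381; 179 + 6.2381/60 = 179.103968
  E ⇒ keep positive
Point 2:
  Latitude: degrees = first 2 digits = 63, minutes = 26.586; 63 + 26.586/60 = 63.443100
  N ⇒ keep positive
  Lon: degrees = first 3 digits = 94, minutes = 4.3682; 94 + 4.3682/60 = 94.072803
  W ⇒ negate
Point 3:
  φ: 72° + 1/60 + 6.8/3600 = 72 + 0.016667 + 0.001889 = 72.018556
  hemisphere S, so the sign is −
  Longitude: 7 + 0/60 + 9.7/3600 = 7.002694
  W → negative
Point 4:
  Latitude: 14.919′ = 0.248650°; total 8.248650
  S → negative
  Longitude: 108 + 16.29/60 = 108.271500
  W → negative

1. 89.84629, 179.10397
2. 63.44310, -94.07280
3. -72.01856, -7.00269
4. -8.24865, -108.27150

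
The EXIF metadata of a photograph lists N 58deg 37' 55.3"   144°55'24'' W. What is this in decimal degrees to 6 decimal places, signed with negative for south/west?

58.632028, -144.923333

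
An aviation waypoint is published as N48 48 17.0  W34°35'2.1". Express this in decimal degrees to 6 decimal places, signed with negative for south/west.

φ: 48′ + 17″ = 48.28333′; 48 + 48.28333/60 = 48.8047222
N ⇒ keep positive
Longitude: 34° + 35/60 + 2.1/3600 = 34 + 0.583333 + 0.000583 = 34.5839167
hemisphere W, so the sign is −

48.804722, -34.583917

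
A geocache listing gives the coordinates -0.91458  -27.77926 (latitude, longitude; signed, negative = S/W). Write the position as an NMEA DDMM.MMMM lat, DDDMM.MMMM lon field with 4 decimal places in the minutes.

0054.8748,S / 02746.7556,W

Latitude is negative → S; |value| = 0.914580
Latitude: minutes = (0.914580 − 0) × 60 = 54.874800
Longitude is negative → W; |value| = 27.779260
Lon: fractional part 0.779260 → 46.755600 minutes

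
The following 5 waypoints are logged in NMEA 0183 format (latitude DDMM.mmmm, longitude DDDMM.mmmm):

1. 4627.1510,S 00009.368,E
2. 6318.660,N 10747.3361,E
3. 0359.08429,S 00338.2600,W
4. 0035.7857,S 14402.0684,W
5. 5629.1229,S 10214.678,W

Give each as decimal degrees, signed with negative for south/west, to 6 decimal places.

Point 1:
  Lat: degrees = first 2 digits = 46, minutes = 27.151; 46 + 27.151/60 = 46.4525167
  S ⇒ negate
  Longitude: split at 3 digits → 000° and 9.368′; 0 + 9.368/60 = 0.1561333
  E → positive
Point 2:
  Latitude: split at 2 digits → 63° and 18.66′; 63 + 18.66/60 = 63.3110000
  N ⇒ keep positive
  Lon: split at 3 digits → 107° and 47.3361′; 107 + 47.3361/60 = 107.7889350
  E → positive
Point 3:
  Latitude: split at 2 digits → 03° and 59.08429′; 3 + 59.08429/60 = 3.9847382
  S ⇒ negate
  Longitude: degrees = first 3 digits = 3, minutes = 38.26; 3 + 38.26/60 = 3.6376667
  W → negative
Point 4:
  Latitude: degrees = first 2 digits = 0, minutes = 35.7857; 0 + 35.7857/60 = 0.5964283
  S → negative
  λ: degrees = first 3 digits = 144, minutes = 2.0684; 144 + 2.0684/60 = 144.0344733
  W ⇒ negate
Point 5:
  Lat: split at 2 digits → 56° and 29.1229′; 56 + 29.1229/60 = 56.4853817
  S → negative
  Longitude: split at 3 digits → 102° and 14.678′; 102 + 14.678/60 = 102.2446333
  hemisphere W, so the sign is −

1. -46.452517, 0.156133
2. 63.311000, 107.788935
3. -3.984738, -3.637667
4. -0.596428, -144.034473
5. -56.485382, -102.244633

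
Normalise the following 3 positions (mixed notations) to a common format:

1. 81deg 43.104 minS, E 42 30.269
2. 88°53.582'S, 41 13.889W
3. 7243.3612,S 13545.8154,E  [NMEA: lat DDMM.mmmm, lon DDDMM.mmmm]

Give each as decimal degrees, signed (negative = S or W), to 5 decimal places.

1. -81.71840, 42.50448
2. -88.89303, -41.23148
3. -72.72269, 135.76359

Point 1:
  Lat: 81 + 43.104/60 = 81.718400
  hemisphere S, so the sign is −
  λ: 42 + 30.269/60 = 42.504483
  E ⇒ keep positive
Point 2:
  Lat: 53.582′ = 0.893033°; total 88.893033
  S → negative
  Longitude: 41 + 13.889/60 = 41.231483
  W ⇒ negate
Point 3:
  Lat: degrees = first 2 digits = 72, minutes = 43.3612; 72 + 43.3612/60 = 72.722687
  hemisphere S, so the sign is −
  λ: degrees = first 3 digits = 135, minutes = 45.8154; 135 + 45.8154/60 = 135.763590
  E ⇒ keep positive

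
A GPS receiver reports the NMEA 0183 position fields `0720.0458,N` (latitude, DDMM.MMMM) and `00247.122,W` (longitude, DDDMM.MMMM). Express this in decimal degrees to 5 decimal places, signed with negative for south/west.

7.33410, -2.78537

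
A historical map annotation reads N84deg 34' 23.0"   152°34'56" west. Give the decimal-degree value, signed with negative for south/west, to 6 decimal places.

Lat: 34′ + 23″ = 34.38333′; 84 + 34.38333/60 = 84.5730556
N → positive
Longitude: 152 + 34/60 + 56/3600 = 152.5822222
hemisphere W, so the sign is −

84.573056, -152.582222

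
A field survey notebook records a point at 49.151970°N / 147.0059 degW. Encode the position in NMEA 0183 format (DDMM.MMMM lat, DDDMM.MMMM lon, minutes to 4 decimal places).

4909.1182,N / 14700.3540,W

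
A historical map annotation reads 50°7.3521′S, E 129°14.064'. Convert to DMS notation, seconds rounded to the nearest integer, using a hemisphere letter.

50°07′21″ S, 129°14′4″ E

Latitude: 7.35210′ → 7′ and 0.35210 × 60 = 21.13″
Longitude: 14.06400′ → 14′ and 0.06400 × 60 = 3.84″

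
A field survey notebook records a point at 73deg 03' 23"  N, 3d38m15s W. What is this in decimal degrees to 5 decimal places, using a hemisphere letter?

Latitude: 73° + 3/60 + 23/3600 = 73 + 0.050000 + 0.006389 = 73.056389
λ: 38′ + 15″ = 38.25000′; 3 + 38.25000/60 = 3.637500

73.05639° N, 3.63750° W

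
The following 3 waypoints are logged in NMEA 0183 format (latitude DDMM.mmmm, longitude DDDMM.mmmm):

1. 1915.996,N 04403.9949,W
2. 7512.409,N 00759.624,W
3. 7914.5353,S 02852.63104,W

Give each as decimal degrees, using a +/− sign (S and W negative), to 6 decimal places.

Point 1:
  φ: split at 2 digits → 19° and 15.996′; 19 + 15.996/60 = 19.2666000
  N ⇒ keep positive
  λ: split at 3 digits → 044° and 3.9949′; 44 + 3.9949/60 = 44.0665817
  W → negative
Point 2:
  Latitude: degrees = first 2 digits = 75, minutes = 12.409; 75 + 12.409/60 = 75.2068167
  N → positive
  Longitude: degrees = first 3 digits = 7, minutes = 59.624; 7 + 59.624/60 = 7.9937333
  W → negative
Point 3:
  Latitude: split at 2 digits → 79° and 14.5353′; 79 + 14.5353/60 = 79.2422550
  S → negative
  λ: degrees = first 3 digits = 28, minutes = 52.63104; 28 + 52.63104/60 = 28.8771840
  W → negative

1. 19.266600, -44.066582
2. 75.206817, -7.993733
3. -79.242255, -28.877184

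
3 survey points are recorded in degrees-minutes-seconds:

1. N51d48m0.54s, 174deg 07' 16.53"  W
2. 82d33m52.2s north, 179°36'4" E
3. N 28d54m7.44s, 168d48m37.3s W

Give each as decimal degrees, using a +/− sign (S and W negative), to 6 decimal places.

Point 1:
  φ: 51 + 48/60 + 0.54/3600 = 51.8001500
  N → positive
  Longitude: 7′ + 16.53″ = 7.27550′; 174 + 7.27550/60 = 174.1212583
  W ⇒ negate
Point 2:
  Latitude: 33′ + 52.2″ = 33.87000′; 82 + 33.87000/60 = 82.5645000
  N → positive
  Longitude: 36′ + 4″ = 36.06667′; 179 + 36.06667/60 = 179.6011111
  E → positive
Point 3:
  φ: 54′ + 7.44″ = 54.12400′; 28 + 54.12400/60 = 28.9020667
  N ⇒ keep positive
  Lon: 168° + 48/60 + 37.3/3600 = 168 + 0.800000 + 0.010361 = 168.8103611
  W → negative

1. 51.800150, -174.121258
2. 82.564500, 179.601111
3. 28.902067, -168.810361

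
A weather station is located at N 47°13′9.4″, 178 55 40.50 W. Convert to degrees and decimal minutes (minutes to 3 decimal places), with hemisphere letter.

φ: 13 + 9.4/60 = 13.15667′
Longitude: seconds/60 = 0.67500; minutes = 55 + 0.67500 = 55.67500

47° 13.157′ N, 178° 55.675′ W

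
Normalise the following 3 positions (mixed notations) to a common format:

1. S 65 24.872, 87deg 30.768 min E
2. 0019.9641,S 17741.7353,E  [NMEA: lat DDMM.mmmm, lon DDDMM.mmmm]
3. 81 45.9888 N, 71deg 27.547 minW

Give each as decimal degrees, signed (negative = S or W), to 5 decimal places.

Point 1:
  φ: 24.872′ = 0.414533°; total 65.414533
  hemisphere S, so the sign is −
  Longitude: 87 + 30.768/60 = 87.512800
  E ⇒ keep positive
Point 2:
  Lat: split at 2 digits → 00° and 19.9641′; 0 + 19.9641/60 = 0.332735
  hemisphere S, so the sign is −
  Lon: degrees = first 3 digits = 177, minutes = 41.7353; 177 + 41.7353/60 = 177.695588
  E → positive
Point 3:
  Lat: 45.9888′ = 0.766480°; total 81.766480
  N → positive
  Lon: 27.547′ = 0.459117°; total 71.459117
  W ⇒ negate

1. -65.41453, 87.51280
2. -0.33274, 177.69559
3. 81.76648, -71.45912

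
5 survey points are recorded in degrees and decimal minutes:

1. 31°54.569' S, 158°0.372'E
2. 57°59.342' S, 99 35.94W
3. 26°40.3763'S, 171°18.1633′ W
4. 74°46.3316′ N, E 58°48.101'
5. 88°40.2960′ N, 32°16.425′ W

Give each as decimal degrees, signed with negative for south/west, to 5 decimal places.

Point 1:
  φ: 31 + 54.569/60 = 31.909483
  hemisphere S, so the sign is −
  Lon: 0.372′ = 0.006200°; total 158.006200
  E → positive
Point 2:
  Latitude: 57 + 59.342/60 = 57.989033
  S ⇒ negate
  λ: 99 + 35.94/60 = 99.599000
  W → negative
Point 3:
  φ: 40.3763′ = 0.672938°; total 26.672938
  S → negative
  Longitude: 171 + 18.1633/60 = 171.302722
  hemisphere W, so the sign is −
Point 4:
  Latitude: 46.3316′ = 0.772193°; total 74.772193
  N → positive
  Longitude: 48.101′ = 0.801683°; total 58.801683
  E → positive
Point 5:
  Latitude: 40.296′ = 0.671600°; total 88.671600
  N ⇒ keep positive
  Longitude: 32 + 16.425/60 = 32.273750
  W ⇒ negate

1. -31.90948, 158.00620
2. -57.98903, -99.59900
3. -26.67294, -171.30272
4. 74.77219, 58.80168
5. 88.67160, -32.27375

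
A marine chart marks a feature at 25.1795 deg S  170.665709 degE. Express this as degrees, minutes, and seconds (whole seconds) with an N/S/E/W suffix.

φ: 0.179500° → 10.77000′; 0.77000 × 60 = 46.20″
Lon: 0.665709 × 60 = 39.94254′ → 39′, remainder × 60 = 56.55″

25°10′46″ S, 170°39′57″ E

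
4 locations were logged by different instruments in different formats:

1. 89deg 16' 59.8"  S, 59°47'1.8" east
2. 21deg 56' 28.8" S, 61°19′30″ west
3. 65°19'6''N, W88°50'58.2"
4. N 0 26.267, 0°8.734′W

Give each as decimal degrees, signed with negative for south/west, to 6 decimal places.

1. -89.283278, 59.783833
2. -21.941333, -61.325000
3. 65.318333, -88.849500
4. 0.437783, -0.145567

Point 1:
  Latitude: 16′ + 59.8″ = 16.99667′; 89 + 16.99667/60 = 89.2832778
  S ⇒ negate
  Lon: 59 + 47/60 + 1.8/3600 = 59.7838333
  E ⇒ keep positive
Point 2:
  Lat: 21 + 56/60 + 28.8/3600 = 21.9413333
  hemisphere S, so the sign is −
  Lon: 19′ + 30″ = 19.50000′; 61 + 19.50000/60 = 61.3250000
  W ⇒ negate
Point 3:
  φ: 65 + 19/60 + 6/3600 = 65.3183333
  N → positive
  Longitude: 88 + 50/60 + 58.2/3600 = 88.8495000
  W ⇒ negate
Point 4:
  φ: 0 + 26.267/60 = 0.4377833
  N ⇒ keep positive
  Longitude: 0 + 8.734/60 = 0.1455667
  W ⇒ negate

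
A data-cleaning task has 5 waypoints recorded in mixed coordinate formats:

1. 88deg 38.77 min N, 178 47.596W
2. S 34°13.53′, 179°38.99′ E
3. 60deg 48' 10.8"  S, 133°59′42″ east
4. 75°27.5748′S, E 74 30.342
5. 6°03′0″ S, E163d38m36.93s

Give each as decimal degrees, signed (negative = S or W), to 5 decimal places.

Point 1:
  Latitude: 38.77′ = 0.646167°; total 88.646167
  N → positive
  Lon: 178 + 47.596/60 = 178.793267
  W → negative
Point 2:
  Latitude: 34 + 13.53/60 = 34.225500
  S ⇒ negate
  Lon: 179 + 38.99/60 = 179.649833
  E → positive
Point 3:
  Lat: 60° + 48/60 + 10.8/3600 = 60 + 0.800000 + 0.003000 = 60.803000
  S → negative
  Longitude: 59′ + 42″ = 59.70000′; 133 + 59.70000/60 = 133.995000
  E ⇒ keep positive
Point 4:
  Lat: 75 + 27.5748/60 = 75.459580
  S → negative
  Lon: 74 + 30.342/60 = 74.505700
  E → positive
Point 5:
  Latitude: 3′ + 0″ = 3.00000′; 6 + 3.00000/60 = 6.050000
  S → negative
  Longitude: 38′ + 36.93″ = 38.61550′; 163 + 38.61550/60 = 163.643592
  E → positive

1. 88.64617, -178.79327
2. -34.22550, 179.64983
3. -60.80300, 133.99500
4. -75.45958, 74.50570
5. -6.05000, 163.64359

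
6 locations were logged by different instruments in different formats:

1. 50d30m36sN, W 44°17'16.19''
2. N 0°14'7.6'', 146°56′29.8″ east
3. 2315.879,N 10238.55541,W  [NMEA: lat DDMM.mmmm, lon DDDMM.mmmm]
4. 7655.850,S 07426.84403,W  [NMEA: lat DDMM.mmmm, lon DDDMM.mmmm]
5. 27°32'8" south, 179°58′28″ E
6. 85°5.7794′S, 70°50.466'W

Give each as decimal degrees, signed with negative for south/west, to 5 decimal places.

1. 50.51000, -44.28783
2. 0.23544, 146.94161
3. 23.26465, -102.64259
4. -76.93083, -74.44740
5. -27.53556, 179.97444
6. -85.09632, -70.84110

Point 1:
  Lat: 50° + 30/60 + 36/3600 = 50 + 0.500000 + 0.010000 = 50.510000
  N → positive
  Longitude: 44 + 17/60 + 16.19/3600 = 44.287831
  hemisphere W, so the sign is −
Point 2:
  Lat: 0 + 14/60 + 7.6/3600 = 0.235444
  N ⇒ keep positive
  Lon: 56′ + 29.8″ = 56.49667′; 146 + 56.49667/60 = 146.941611
  E → positive
Point 3:
  φ: degrees = first 2 digits = 23, minutes = 15.879; 23 + 15.879/60 = 23.264650
  N → positive
  λ: degrees = first 3 digits = 102, minutes = 38.55541; 102 + 38.55541/60 = 102.642590
  W ⇒ negate
Point 4:
  φ: split at 2 digits → 76° and 55.85′; 76 + 55.85/60 = 76.930833
  S ⇒ negate
  λ: split at 3 digits → 074° and 26.84403′; 74 + 26.84403/60 = 74.447401
  W → negative
Point 5:
  Latitude: 27 + 32/60 + 8/3600 = 27.535556
  S ⇒ negate
  Longitude: 179° + 58/60 + 28/3600 = 179 + 0.966667 + 0.007778 = 179.974444
  E ⇒ keep positive
Point 6:
  φ: 5.7794′ = 0.096323°; total 85.096323
  hemisphere S, so the sign is −
  Longitude: 70 + 50.466/60 = 70.841100
  hemisphere W, so the sign is −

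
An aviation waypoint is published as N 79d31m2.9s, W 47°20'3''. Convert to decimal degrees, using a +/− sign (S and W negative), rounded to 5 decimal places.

Latitude: 79 + 31/60 + 2.9/3600 = 79.517472
N → positive
Lon: 47 + 20/60 + 3/3600 = 47.334167
hemisphere W, so the sign is −

79.51747, -47.33417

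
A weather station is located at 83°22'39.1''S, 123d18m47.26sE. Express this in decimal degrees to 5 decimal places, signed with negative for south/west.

-83.37753, 123.31313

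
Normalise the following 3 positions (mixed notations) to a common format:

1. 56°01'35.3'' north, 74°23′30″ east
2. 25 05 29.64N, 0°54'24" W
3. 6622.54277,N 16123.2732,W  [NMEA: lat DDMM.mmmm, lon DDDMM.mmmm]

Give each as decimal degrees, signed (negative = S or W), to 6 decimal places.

1. 56.026472, 74.391667
2. 25.091567, -0.906667
3. 66.375713, -161.387887

Point 1:
  φ: 56 + 1/60 + 35.3/3600 = 56.0264722
  N ⇒ keep positive
  Longitude: 23′ + 30″ = 23.50000′; 74 + 23.50000/60 = 74.3916667
  E ⇒ keep positive
Point 2:
  Latitude: 5′ + 29.64″ = 5.49400′; 25 + 5.49400/60 = 25.0915667
  N → positive
  λ: 54′ + 24″ = 54.40000′; 0 + 54.40000/60 = 0.9066667
  W ⇒ negate
Point 3:
  Latitude: split at 2 digits → 66° and 22.54277′; 66 + 22.54277/60 = 66.3757128
  N → positive
  Lon: degrees = first 3 digits = 161, minutes = 23.2732; 161 + 23.2732/60 = 161.3878867
  W → negative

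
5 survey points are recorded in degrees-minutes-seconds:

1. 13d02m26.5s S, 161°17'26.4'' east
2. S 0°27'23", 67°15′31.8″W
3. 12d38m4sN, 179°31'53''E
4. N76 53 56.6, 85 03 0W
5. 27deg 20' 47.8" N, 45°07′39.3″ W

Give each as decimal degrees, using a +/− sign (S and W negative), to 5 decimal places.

1. -13.04069, 161.29067
2. -0.45639, -67.25883
3. 12.63444, 179.53139
4. 76.89906, -85.05000
5. 27.34661, -45.12758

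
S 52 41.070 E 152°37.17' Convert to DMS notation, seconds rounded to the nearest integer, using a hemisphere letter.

52°41′4″ S, 152°37′10″ E

φ: fractional minutes 0.07000 × 60 = 4.20″
Lon: fractional minutes 0.17000 × 60 = 10.20″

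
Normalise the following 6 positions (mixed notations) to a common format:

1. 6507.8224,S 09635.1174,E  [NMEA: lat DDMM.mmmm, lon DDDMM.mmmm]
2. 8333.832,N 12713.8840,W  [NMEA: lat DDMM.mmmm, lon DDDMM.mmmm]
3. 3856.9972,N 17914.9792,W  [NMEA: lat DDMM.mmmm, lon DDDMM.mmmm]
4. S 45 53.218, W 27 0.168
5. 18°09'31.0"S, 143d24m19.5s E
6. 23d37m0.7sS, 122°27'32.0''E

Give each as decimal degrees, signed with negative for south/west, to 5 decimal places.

1. -65.13037, 96.58529
2. 83.56387, -127.23140
3. 38.94995, -179.24965
4. -45.88697, -27.00280
5. -18.15861, 143.40542
6. -23.61686, 122.45889

Point 1:
  Lat: degrees = first 2 digits = 65, minutes = 7.8224; 65 + 7.8224/60 = 65.130373
  S → negative
  Longitude: degrees = first 3 digits = 96, minutes = 35.1174; 96 + 35.1174/60 = 96.585290
  E ⇒ keep positive
Point 2:
  Latitude: split at 2 digits → 83° and 33.832′; 83 + 33.832/60 = 83.563867
  N → positive
  λ: degrees = first 3 digits = 127, minutes = 13.884; 127 + 13.884/60 = 127.231400
  W → negative
Point 3:
  Lat: split at 2 digits → 38° and 56.9972′; 38 + 56.9972/60 = 38.949953
  N ⇒ keep positive
  λ: split at 3 digits → 179° and 14.9792′; 179 + 14.9792/60 = 179.249653
  hemisphere W, so the sign is −
Point 4:
  Latitude: 53.218′ = 0.886967°; total 45.886967
  S ⇒ negate
  λ: 27 + 0.168/60 = 27.002800
  W → negative
Point 5:
  Latitude: 9′ + 31″ = 9.51667′; 18 + 9.51667/60 = 18.158611
  hemisphere S, so the sign is −
  Longitude: 143 + 24/60 + 19.5/3600 = 143.405417
  E → positive
Point 6:
  Lat: 23 + 37/60 + 0.7/3600 = 23.616861
  S → negative
  λ: 122 + 27/60 + 32/3600 = 122.458889
  E ⇒ keep positive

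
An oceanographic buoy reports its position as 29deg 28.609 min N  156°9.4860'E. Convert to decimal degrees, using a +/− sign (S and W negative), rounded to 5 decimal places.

29.47682, 156.15810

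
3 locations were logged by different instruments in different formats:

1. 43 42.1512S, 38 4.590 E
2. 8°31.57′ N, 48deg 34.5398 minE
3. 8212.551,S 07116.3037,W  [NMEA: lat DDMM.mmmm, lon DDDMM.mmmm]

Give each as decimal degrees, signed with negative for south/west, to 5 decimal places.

Point 1:
  Lat: 43 + 42.1512/60 = 43.702520
  hemisphere S, so the sign is −
  Longitude: 38 + 4.59/60 = 38.076500
  E → positive
Point 2:
  Lat: 31.57′ = 0.526167°; total 8.526167
  N → positive
  Longitude: 48 + 34.5398/60 = 48.575663
  E ⇒ keep positive
Point 3:
  Lat: split at 2 digits → 82° and 12.551′; 82 + 12.551/60 = 82.209183
  hemisphere S, so the sign is −
  Lon: split at 3 digits → 071° and 16.3037′; 71 + 16.3037/60 = 71.271728
  W ⇒ negate

1. -43.70252, 38.07650
2. 8.52617, 48.57566
3. -82.20918, -71.27173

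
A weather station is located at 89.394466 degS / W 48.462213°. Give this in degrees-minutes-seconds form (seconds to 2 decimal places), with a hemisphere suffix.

φ: 0.394466 × 60 = 23.66796′ → 23′, remainder × 60 = 40.0776″
Longitude: whole degrees 48; 27.73278′ → 27′ and 43.9668″

89°23′40.08″ S, 48°27′43.97″ W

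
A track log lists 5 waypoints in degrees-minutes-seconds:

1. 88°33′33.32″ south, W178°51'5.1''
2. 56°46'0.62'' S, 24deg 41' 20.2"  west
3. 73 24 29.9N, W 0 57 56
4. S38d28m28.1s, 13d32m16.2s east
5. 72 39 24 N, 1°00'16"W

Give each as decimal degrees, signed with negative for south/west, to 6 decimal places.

1. -88.559256, -178.851417
2. -56.766839, -24.688944
3. 73.408306, -0.965556
4. -38.474472, 13.537833
5. 72.656667, -1.004444

Point 1:
  Latitude: 88 + 33/60 + 33.32/3600 = 88.5592556
  S ⇒ negate
  Lon: 178 + 51/60 + 5.1/3600 = 178.8514167
  hemisphere W, so the sign is −
Point 2:
  Latitude: 46′ + 0.62″ = 46.01033′; 56 + 46.01033/60 = 56.7668389
  S → negative
  λ: 24° + 41/60 + 20.2/3600 = 24 + 0.683333 + 0.005611 = 24.6889444
  W → negative
Point 3:
  Latitude: 24′ + 29.9″ = 24.49833′; 73 + 24.49833/60 = 73.4083056
  N → positive
  Lon: 57′ + 56″ = 57.93333′; 0 + 57.93333/60 = 0.9655556
  W ⇒ negate
Point 4:
  Latitude: 38 + 28/60 + 28.1/3600 = 38.4744722
  S → negative
  Lon: 13° + 32/60 + 16.2/3600 = 13 + 0.533333 + 0.004500 = 13.5378333
  E → positive
Point 5:
  Lat: 39′ + 24″ = 39.40000′; 72 + 39.40000/60 = 72.6566667
  N → positive
  λ: 1 + 0/60 + 16/3600 = 1.0044444
  hemisphere W, so the sign is −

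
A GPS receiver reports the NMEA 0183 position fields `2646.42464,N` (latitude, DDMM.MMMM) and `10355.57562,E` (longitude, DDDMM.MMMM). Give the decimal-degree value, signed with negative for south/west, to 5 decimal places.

26.77374, 103.92626

φ: split at 2 digits → 26° and 46.42464′; 26 + 46.42464/60 = 26.773744
N ⇒ keep positive
λ: degrees = first 3 digits = 103, minutes = 55.57562; 103 + 55.57562/60 = 103.926260
E ⇒ keep positive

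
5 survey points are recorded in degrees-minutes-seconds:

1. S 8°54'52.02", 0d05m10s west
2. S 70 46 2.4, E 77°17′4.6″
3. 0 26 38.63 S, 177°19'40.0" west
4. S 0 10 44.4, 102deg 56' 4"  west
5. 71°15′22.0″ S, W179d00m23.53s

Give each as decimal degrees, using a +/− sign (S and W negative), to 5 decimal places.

1. -8.91445, -0.08611
2. -70.76733, 77.28461
3. -0.44406, -177.32778
4. -0.17900, -102.93444
5. -71.25611, -179.00654

Point 1:
  Lat: 8° + 54/60 + 52.02/3600 = 8 + 0.900000 + 0.014450 = 8.914450
  S → negative
  Lon: 0 + 5/60 + 10/3600 = 0.086111
  W → negative
Point 2:
  Lat: 70 + 46/60 + 2.4/3600 = 70.767333
  S → negative
  Lon: 17′ + 4.6″ = 17.07667′; 77 + 17.07667/60 = 77.284611
  E → positive
Point 3:
  φ: 0° + 26/60 + 38.63/3600 = 0 + 0.433333 + 0.010731 = 0.444064
  S → negative
  Longitude: 177° + 19/60 + 40/3600 = 177 + 0.316667 + 0.011111 = 177.327778
  W ⇒ negate
Point 4:
  Latitude: 10′ + 44.4″ = 10.74000′; 0 + 10.74000/60 = 0.179000
  S → negative
  λ: 102° + 56/60 + 4/3600 = 102 + 0.933333 + 0.001111 = 102.934444
  hemisphere W, so the sign is −
Point 5:
  φ: 71 + 15/60 + 22/3600 = 71.256111
  S → negative
  λ: 179° + 0/60 + 23.53/3600 = 179 + 0.000000 + 0.006536 = 179.006536
  W → negative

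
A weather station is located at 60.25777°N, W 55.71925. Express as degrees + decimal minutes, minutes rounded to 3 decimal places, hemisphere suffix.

60° 15.466′ N, 55° 43.155′ W

φ: 60° + 0.257770 × 60 = 60° 15.46620′
Lon: fractional part 0.719250 → 43.15500 minutes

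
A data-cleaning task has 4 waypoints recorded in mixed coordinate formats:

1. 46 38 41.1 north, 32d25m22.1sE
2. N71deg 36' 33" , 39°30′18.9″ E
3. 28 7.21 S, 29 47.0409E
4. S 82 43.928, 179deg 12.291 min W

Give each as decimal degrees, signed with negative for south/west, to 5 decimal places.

1. 46.64475, 32.42281
2. 71.60917, 39.50525
3. -28.12017, 29.78402
4. -82.73213, -179.20485

Point 1:
  Latitude: 46° + 38/60 + 41.1/3600 = 46 + 0.633333 + 0.011417 = 46.644750
  N → positive
  Lon: 32° + 25/60 + 22.1/3600 = 32 + 0.416667 + 0.006139 = 32.422806
  E → positive
Point 2:
  Lat: 71° + 36/60 + 33/3600 = 71 + 0.600000 + 0.009167 = 71.609167
  N → positive
  λ: 30′ + 18.9″ = 30.31500′; 39 + 30.31500/60 = 39.505250
  E → positive
Point 3:
  Lat: 7.21′ = 0.120167°; total 28.120167
  hemisphere S, so the sign is −
  λ: 29 + 47.0409/60 = 29.784015
  E → positive
Point 4:
  φ: 82 + 43.928/60 = 82.732133
  hemisphere S, so the sign is −
  Longitude: 12.291′ = 0.204850°; total 179.204850
  W ⇒ negate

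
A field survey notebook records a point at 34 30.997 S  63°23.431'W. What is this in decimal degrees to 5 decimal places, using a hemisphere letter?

34.51662° S, 63.39052° W

Latitude: 30.997′ = 0.516617°; total 34.516617
Lon: 63 + 23.431/60 = 63.390517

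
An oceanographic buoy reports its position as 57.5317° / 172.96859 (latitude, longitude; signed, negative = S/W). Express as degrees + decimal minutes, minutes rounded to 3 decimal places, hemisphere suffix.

Latitude: 57° + 0.531700 × 60 = 57° 31.90200′
Longitude: 172° + 0.968590 × 60 = 172° 58.11540′

57° 31.902′ N, 172° 58.115′ E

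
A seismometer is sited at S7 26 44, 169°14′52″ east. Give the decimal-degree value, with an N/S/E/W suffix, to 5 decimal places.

φ: 7° + 26/60 + 44/3600 = 7 + 0.433333 + 0.012222 = 7.445556
Longitude: 14′ + 52″ = 14.86667′; 169 + 14.86667/60 = 169.247778

7.44556° S, 169.24778° E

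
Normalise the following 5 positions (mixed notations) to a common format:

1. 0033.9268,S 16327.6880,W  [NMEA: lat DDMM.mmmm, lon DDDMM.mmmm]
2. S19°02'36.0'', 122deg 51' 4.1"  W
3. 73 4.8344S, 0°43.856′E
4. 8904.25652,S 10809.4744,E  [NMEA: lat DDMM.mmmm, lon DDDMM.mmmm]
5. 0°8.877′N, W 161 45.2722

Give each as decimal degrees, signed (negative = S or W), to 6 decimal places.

1. -0.565447, -163.461467
2. -19.043333, -122.851139
3. -73.080573, 0.730933
4. -89.070942, 108.157907
5. 0.147950, -161.754537

Point 1:
  Latitude: split at 2 digits → 00° and 33.9268′; 0 + 33.9268/60 = 0.5654467
  S ⇒ negate
  Lon: split at 3 digits → 163° and 27.688′; 163 + 27.688/60 = 163.4614667
  W → negative
Point 2:
  Lat: 2′ + 36″ = 2.60000′; 19 + 2.60000/60 = 19.0433333
  hemisphere S, so the sign is −
  Lon: 51′ + 4.1″ = 51.06833′; 122 + 51.06833/60 = 122.8511389
  W → negative
Point 3:
  Latitude: 73 + 4.8344/60 = 73.0805733
  S ⇒ negate
  Lon: 0 + 43.856/60 = 0.7309333
  E → positive
Point 4:
  Lat: degrees = first 2 digits = 89, minutes = 4.25652; 89 + 4.25652/60 = 89.0709420
  hemisphere S, so the sign is −
  Longitude: degrees = first 3 digits = 108, minutes = 9.4744; 108 + 9.4744/60 = 108.1579067
  E → positive
Point 5:
  φ: 8.877′ = 0.147950°; total 0.1479500
  N ⇒ keep positive
  Lon: 45.2722′ = 0.754537°; total 161.7545367
  hemisphere W, so the sign is −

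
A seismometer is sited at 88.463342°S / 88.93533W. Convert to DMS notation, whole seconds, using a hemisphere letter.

88°27′48″ S, 88°56′7″ W

Lat: 0.463342° → 27.80052′; 0.80052 × 60 = 48.03″
Lon: 0.935330° → 56.11980′; 0.11980 × 60 = 7.19″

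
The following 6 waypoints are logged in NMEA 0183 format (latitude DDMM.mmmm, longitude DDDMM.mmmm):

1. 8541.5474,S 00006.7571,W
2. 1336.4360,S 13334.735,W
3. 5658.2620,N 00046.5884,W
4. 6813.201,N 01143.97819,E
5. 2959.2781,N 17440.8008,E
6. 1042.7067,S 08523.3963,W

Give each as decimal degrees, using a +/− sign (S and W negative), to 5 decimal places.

1. -85.69246, -0.11262
2. -13.60727, -133.57892
3. 56.97103, -0.77647
4. 68.22002, 11.73297
5. 29.98797, 174.68001
6. -10.71178, -85.38994

Point 1:
  φ: degrees = first 2 digits = 85, minutes = 41.5474; 85 + 41.5474/60 = 85.692457
  S ⇒ negate
  λ: split at 3 digits → 000° and 6.7571′; 0 + 6.7571/60 = 0.112618
  W ⇒ negate
Point 2:
  Lat: split at 2 digits → 13° and 36.436′; 13 + 36.436/60 = 13.607267
  hemisphere S, so the sign is −
  λ: split at 3 digits → 133° and 34.735′; 133 + 34.735/60 = 133.578917
  W → negative
Point 3:
  Latitude: split at 2 digits → 56° and 58.262′; 56 + 58.262/60 = 56.971033
  N → positive
  Longitude: degrees = first 3 digits = 0, minutes = 46.5884; 0 + 46.5884/60 = 0.776473
  W → negative
Point 4:
  Latitude: split at 2 digits → 68° and 13.201′; 68 + 13.201/60 = 68.220017
  N ⇒ keep positive
  Lon: split at 3 digits → 011° and 43.97819′; 11 + 43.97819/60 = 11.732970
  E ⇒ keep positive
Point 5:
  Latitude: degrees = first 2 digits = 29, minutes = 59.2781; 29 + 59.2781/60 = 29.987968
  N ⇒ keep positive
  Lon: degrees = first 3 digits = 174, minutes = 40.8008; 174 + 40.8008/60 = 174.680013
  E → positive
Point 6:
  Latitude: split at 2 digits → 10° and 42.7067′; 10 + 42.7067/60 = 10.711778
  S → negative
  Lon: split at 3 digits → 085° and 23.3963′; 85 + 23.3963/60 = 85.389938
  hemisphere W, so the sign is −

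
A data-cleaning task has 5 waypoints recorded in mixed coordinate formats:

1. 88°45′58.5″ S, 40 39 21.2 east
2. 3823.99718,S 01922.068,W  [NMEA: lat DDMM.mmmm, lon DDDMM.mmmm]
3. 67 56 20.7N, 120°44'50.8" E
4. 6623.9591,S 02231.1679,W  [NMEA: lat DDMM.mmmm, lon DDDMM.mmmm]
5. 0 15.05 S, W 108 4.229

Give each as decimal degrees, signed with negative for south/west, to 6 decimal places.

1. -88.766250, 40.655889
2. -38.399953, -19.367800
3. 67.939083, 120.747444
4. -66.399318, -22.519465
5. -0.250833, -108.070483

Point 1:
  Latitude: 45′ + 58.5″ = 45.97500′; 88 + 45.97500/60 = 88.7662500
  hemisphere S, so the sign is −
  λ: 39′ + 21.2″ = 39.35333′; 40 + 39.35333/60 = 40.6558889
  E ⇒ keep positive
Point 2:
  Latitude: split at 2 digits → 38° and 23.99718′; 38 + 23.99718/60 = 38.3999530
  S ⇒ negate
  λ: split at 3 digits → 019° and 22.068′; 19 + 22.068/60 = 19.3678000
  W → negative
Point 3:
  Lat: 67 + 56/60 + 20.7/3600 = 67.9390833
  N ⇒ keep positive
  Longitude: 44′ + 50.8″ = 44.84667′; 120 + 44.84667/60 = 120.7474444
  E → positive
Point 4:
  Latitude: split at 2 digits → 66° and 23.9591′; 66 + 23.9591/60 = 66.3993183
  S ⇒ negate
  Lon: split at 3 digits → 022° and 31.1679′; 22 + 31.1679/60 = 22.5194650
  hemisphere W, so the sign is −
Point 5:
  Lat: 0 + 15.05/60 = 0.2508333
  S → negative
  Longitude: 108 + 4.229/60 = 108.0704833
  W ⇒ negate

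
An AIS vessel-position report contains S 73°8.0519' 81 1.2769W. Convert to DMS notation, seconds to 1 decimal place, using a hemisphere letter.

73°08′3.1″ S, 81°01′16.6″ W

Lat: 8.05190′ → 8′ and 0.05190 × 60 = 3.114″
Lon: 1.27690′ → 1′ and 0.27690 × 60 = 16.614″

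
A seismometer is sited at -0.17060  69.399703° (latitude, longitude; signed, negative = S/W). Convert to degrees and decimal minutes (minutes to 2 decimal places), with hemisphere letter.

Latitude is negative → S; |value| = 0.170600
Lat: 0° + 0.170600 × 60 = 0° 10.2360′
Longitude: fractional part 0.399703 → 23.9822 minutes

0° 10.24′ S, 69° 23.98′ E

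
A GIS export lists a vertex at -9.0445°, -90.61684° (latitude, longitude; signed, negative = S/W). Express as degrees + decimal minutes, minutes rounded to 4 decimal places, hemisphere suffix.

Latitude is negative → S; |value| = 9.044500
Latitude: 9° + 0.044500 × 60 = 9° 2.670000′
Longitude is negative → W; |value| = 90.616840
λ: 90° + 0.616840 × 60 = 90° 37.010400′

9° 2.6700′ S, 90° 37.0104′ W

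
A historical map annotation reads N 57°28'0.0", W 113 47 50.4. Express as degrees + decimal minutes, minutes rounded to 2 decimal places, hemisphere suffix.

57° 28.00′ N, 113° 47.84′ W

Latitude: 28 + 0/60 = 28.0000′
λ: seconds/60 = 0.84000; minutes = 47 + 0.84000 = 47.8400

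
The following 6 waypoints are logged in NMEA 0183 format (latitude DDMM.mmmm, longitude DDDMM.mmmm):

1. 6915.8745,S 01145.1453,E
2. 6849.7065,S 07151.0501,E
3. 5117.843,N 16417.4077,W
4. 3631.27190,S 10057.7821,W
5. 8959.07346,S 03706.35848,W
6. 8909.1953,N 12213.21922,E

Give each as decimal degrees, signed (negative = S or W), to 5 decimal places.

1. -69.26458, 11.75242
2. -68.82844, 71.85084
3. 51.29738, -164.29013
4. -36.52120, -100.96304
5. -89.98456, -37.10597
6. 89.15326, 122.22032

Point 1:
  φ: degrees = first 2 digits = 69, minutes = 15.8745; 69 + 15.8745/60 = 69.264575
  hemisphere S, so the sign is −
  λ: split at 3 digits → 011° and 45.1453′; 11 + 45.1453/60 = 11.752422
  E ⇒ keep positive
Point 2:
  φ: split at 2 digits → 68° and 49.7065′; 68 + 49.7065/60 = 68.828442
  S ⇒ negate
  λ: degrees = first 3 digits = 71, minutes = 51.0501; 71 + 51.0501/60 = 71.850835
  E → positive
Point 3:
  Latitude: split at 2 digits → 51° and 17.843′; 51 + 17.843/60 = 51.297383
  N ⇒ keep positive
  Longitude: degrees = first 3 digits = 164, minutes = 17.4077; 164 + 17.4077/60 = 164.290128
  hemisphere W, so the sign is −
Point 4:
  φ: split at 2 digits → 36° and 31.2719′; 36 + 31.2719/60 = 36.521198
  S ⇒ negate
  Lon: degrees = first 3 digits = 100, minutes = 57.7821; 100 + 57.7821/60 = 100.963035
  W → negative
Point 5:
  φ: degrees = first 2 digits = 89, minutes = 59.07346; 89 + 59.07346/60 = 89.984558
  hemisphere S, so the sign is −
  Lon: degrees = first 3 digits = 37, minutes = 6.35848; 37 + 6.35848/60 = 37.105975
  W → negative
Point 6:
  Lat: split at 2 digits → 89° and 9.1953′; 89 + 9.1953/60 = 89.153255
  N ⇒ keep positive
  Lon: degrees = first 3 digits = 122, minutes = 13.21922; 122 + 13.21922/60 = 122.220320
  E → positive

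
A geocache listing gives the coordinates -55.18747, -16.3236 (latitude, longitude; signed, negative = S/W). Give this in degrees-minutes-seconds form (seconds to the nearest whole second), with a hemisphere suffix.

55°11′15″ S, 16°19′25″ W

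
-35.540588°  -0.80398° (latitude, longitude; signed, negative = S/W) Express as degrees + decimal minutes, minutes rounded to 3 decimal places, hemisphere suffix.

35° 32.435′ S, 0° 48.239′ W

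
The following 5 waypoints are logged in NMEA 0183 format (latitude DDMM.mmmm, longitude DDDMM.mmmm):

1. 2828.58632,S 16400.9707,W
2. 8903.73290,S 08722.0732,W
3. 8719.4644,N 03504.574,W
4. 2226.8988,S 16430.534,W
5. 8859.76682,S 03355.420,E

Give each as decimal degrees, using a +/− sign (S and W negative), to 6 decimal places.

1. -28.476439, -164.016178
2. -89.062215, -87.367887
3. 87.324407, -35.076233
4. -22.448313, -164.508900
5. -88.996114, 33.923667

Point 1:
  Lat: degrees = first 2 digits = 28, minutes = 28.58632; 28 + 28.58632/60 = 28.4764387
  S → negative
  Lon: split at 3 digits → 164° and 0.9707′; 164 + 0.9707/60 = 164.0161783
  W → negative
Point 2:
  Latitude: degrees = first 2 digits = 89, minutes = 3.7329; 89 + 3.7329/60 = 89.0622150
  hemisphere S, so the sign is −
  λ: split at 3 digits → 087° and 22.0732′; 87 + 22.0732/60 = 87.3678867
  hemisphere W, so the sign is −
Point 3:
  Latitude: split at 2 digits → 87° and 19.4644′; 87 + 19.4644/60 = 87.3244067
  N → positive
  Lon: degrees = first 3 digits = 35, minutes = 4.574; 35 + 4.574/60 = 35.0762333
  hemisphere W, so the sign is −
Point 4:
  Latitude: degrees = first 2 digits = 22, minutes = 26.8988; 22 + 26.8988/60 = 22.4483133
  hemisphere S, so the sign is −
  Lon: degrees = first 3 digits = 164, minutes = 30.534; 164 + 30.534/60 = 164.5089000
  hemisphere W, so the sign is −
Point 5:
  φ: split at 2 digits → 88° and 59.76682′; 88 + 59.76682/60 = 88.9961137
  S → negative
  Lon: split at 3 digits → 033° and 55.42′; 33 + 55.42/60 = 33.9236667
  E ⇒ keep positive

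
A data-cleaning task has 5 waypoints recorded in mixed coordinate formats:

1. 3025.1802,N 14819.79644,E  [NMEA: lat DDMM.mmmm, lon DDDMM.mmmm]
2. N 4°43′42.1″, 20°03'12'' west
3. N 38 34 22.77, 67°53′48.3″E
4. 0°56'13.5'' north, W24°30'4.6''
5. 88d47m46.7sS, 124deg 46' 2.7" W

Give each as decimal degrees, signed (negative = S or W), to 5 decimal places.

1. 30.41967, 148.32994
2. 4.72836, -20.05333
3. 38.57299, 67.89675
4. 0.93708, -24.50128
5. -88.79631, -124.76742

Point 1:
  Lat: degrees = first 2 digits = 30, minutes = 25.1802; 30 + 25.1802/60 = 30.419670
  N ⇒ keep positive
  λ: split at 3 digits → 148° and 19.79644′; 148 + 19.79644/60 = 148.329941
  E → positive
Point 2:
  φ: 4 + 43/60 + 42.1/3600 = 4.728361
  N → positive
  λ: 20 + 3/60 + 12/3600 = 20.053333
  W ⇒ negate
Point 3:
  Latitude: 34′ + 22.77″ = 34.37950′; 38 + 34.37950/60 = 38.572992
  N → positive
  Longitude: 53′ + 48.3″ = 53.80500′; 67 + 53.80500/60 = 67.896750
  E → positive
Point 4:
  φ: 0 + 56/60 + 13.5/3600 = 0.937083
  N → positive
  λ: 30′ + 4.6″ = 30.07667′; 24 + 30.07667/60 = 24.501278
  W ⇒ negate
Point 5:
  φ: 88 + 47/60 + 46.7/3600 = 88.796306
  hemisphere S, so the sign is −
  λ: 46′ + 2.7″ = 46.04500′; 124 + 46.04500/60 = 124.767417
  W ⇒ negate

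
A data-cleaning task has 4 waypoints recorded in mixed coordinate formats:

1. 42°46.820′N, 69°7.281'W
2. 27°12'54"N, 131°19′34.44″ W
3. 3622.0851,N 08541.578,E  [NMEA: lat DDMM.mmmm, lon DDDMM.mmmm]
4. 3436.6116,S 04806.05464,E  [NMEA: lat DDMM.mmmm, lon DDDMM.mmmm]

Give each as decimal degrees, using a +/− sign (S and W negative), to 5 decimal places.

Point 1:
  φ: 46.82′ = 0.780333°; total 42.780333
  N → positive
  λ: 69 + 7.281/60 = 69.121350
  W ⇒ negate
Point 2:
  Lat: 27° + 12/60 + 54/3600 = 27 + 0.200000 + 0.015000 = 27.215000
  N ⇒ keep positive
  Longitude: 131 + 19/60 + 34.44/3600 = 131.326233
  W ⇒ negate
Point 3:
  Latitude: degrees = first 2 digits = 36, minutes = 22.0851; 36 + 22.0851/60 = 36.368085
  N ⇒ keep positive
  Lon: degrees = first 3 digits = 85, minutes = 41.578; 85 + 41.578/60 = 85.692967
  E → positive
Point 4:
  Lat: degrees = first 2 digits = 34, minutes = 36.6116; 34 + 36.6116/60 = 34.610193
  S ⇒ negate
  λ: degrees = first 3 digits = 48, minutes = 6.05464; 48 + 6.05464/60 = 48.100911
  E ⇒ keep positive

1. 42.78033, -69.12135
2. 27.21500, -131.32623
3. 36.36809, 85.69297
4. -34.61019, 48.10091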